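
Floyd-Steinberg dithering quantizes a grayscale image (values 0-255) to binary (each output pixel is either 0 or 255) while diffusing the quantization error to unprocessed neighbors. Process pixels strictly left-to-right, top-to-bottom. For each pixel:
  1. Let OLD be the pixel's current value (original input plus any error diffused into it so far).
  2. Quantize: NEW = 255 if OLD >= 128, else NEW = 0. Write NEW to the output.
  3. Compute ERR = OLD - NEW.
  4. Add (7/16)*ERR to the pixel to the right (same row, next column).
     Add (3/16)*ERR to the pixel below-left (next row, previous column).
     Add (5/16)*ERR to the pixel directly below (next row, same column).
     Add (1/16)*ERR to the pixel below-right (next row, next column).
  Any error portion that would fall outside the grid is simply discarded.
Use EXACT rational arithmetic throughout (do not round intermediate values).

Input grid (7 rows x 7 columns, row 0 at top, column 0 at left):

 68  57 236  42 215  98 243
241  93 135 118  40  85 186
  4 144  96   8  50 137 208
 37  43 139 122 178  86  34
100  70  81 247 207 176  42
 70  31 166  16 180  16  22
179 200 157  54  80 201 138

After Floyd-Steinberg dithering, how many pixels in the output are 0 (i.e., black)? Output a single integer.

(0,0): OLD=68 → NEW=0, ERR=68
(0,1): OLD=347/4 → NEW=0, ERR=347/4
(0,2): OLD=17533/64 → NEW=255, ERR=1213/64
(0,3): OLD=51499/1024 → NEW=0, ERR=51499/1024
(0,4): OLD=3883053/16384 → NEW=255, ERR=-294867/16384
(0,5): OLD=23626043/262144 → NEW=0, ERR=23626043/262144
(0,6): OLD=1184598173/4194304 → NEW=255, ERR=115050653/4194304
(1,0): OLD=17825/64 → NEW=255, ERR=1505/64
(1,1): OLD=70759/512 → NEW=255, ERR=-59801/512
(1,2): OLD=1714995/16384 → NEW=0, ERR=1714995/16384
(1,3): OLD=11620951/65536 → NEW=255, ERR=-5090729/65536
(1,4): OLD=85704261/4194304 → NEW=0, ERR=85704261/4194304
(1,5): OLD=4231966357/33554432 → NEW=0, ERR=4231966357/33554432
(1,6): OLD=137107913755/536870912 → NEW=255, ERR=205831195/536870912
(2,0): OLD=-86435/8192 → NEW=0, ERR=-86435/8192
(2,1): OLD=32500751/262144 → NEW=0, ERR=32500751/262144
(2,2): OLD=675651181/4194304 → NEW=255, ERR=-393896339/4194304
(2,3): OLD=-1576642619/33554432 → NEW=0, ERR=-1576642619/33554432
(2,4): OLD=14662331765/268435456 → NEW=0, ERR=14662331765/268435456
(2,5): OLD=1732238631367/8589934592 → NEW=255, ERR=-458194689593/8589934592
(2,6): OLD=26479789378017/137438953472 → NEW=255, ERR=-8567143757343/137438953472
(3,0): OLD=238861901/4194304 → NEW=0, ERR=238861901/4194304
(3,1): OLD=2965915401/33554432 → NEW=0, ERR=2965915401/33554432
(3,2): OLD=39530389643/268435456 → NEW=255, ERR=-28920651637/268435456
(3,3): OLD=69313343373/1073741824 → NEW=0, ERR=69313343373/1073741824
(3,4): OLD=28913449450061/137438953472 → NEW=255, ERR=-6133483685299/137438953472
(3,5): OLD=45665860802295/1099511627776 → NEW=0, ERR=45665860802295/1099511627776
(3,6): OLD=516460680564585/17592186044416 → NEW=0, ERR=516460680564585/17592186044416
(4,0): OLD=72139313443/536870912 → NEW=255, ERR=-64762769117/536870912
(4,1): OLD=242279683207/8589934592 → NEW=0, ERR=242279683207/8589934592
(4,2): OLD=10624003335369/137438953472 → NEW=0, ERR=10624003335369/137438953472
(4,3): OLD=314339741266803/1099511627776 → NEW=255, ERR=33964276183923/1099511627776
(4,4): OLD=1920983771545225/8796093022208 → NEW=255, ERR=-322019949117815/8796093022208
(4,5): OLD=49448881607585129/281474976710656 → NEW=255, ERR=-22327237453632151/281474976710656
(4,6): OLD=85867836984690095/4503599627370496 → NEW=0, ERR=85867836984690095/4503599627370496
(5,0): OLD=5166544263301/137438953472 → NEW=0, ERR=5166544263301/137438953472
(5,1): OLD=69505323266967/1099511627776 → NEW=0, ERR=69505323266967/1099511627776
(5,2): OLD=1982352453829425/8796093022208 → NEW=255, ERR=-260651266833615/8796093022208
(5,3): OLD=749844179658517/70368744177664 → NEW=0, ERR=749844179658517/70368744177664
(5,4): OLD=721833520440465191/4503599627370496 → NEW=255, ERR=-426584384539011289/4503599627370496
(5,5): OLD=-1763309443225527561/36028797018963968 → NEW=0, ERR=-1763309443225527561/36028797018963968
(5,6): OLD=915797533419312281/576460752303423488 → NEW=0, ERR=915797533419312281/576460752303423488
(6,0): OLD=3564179042283405/17592186044416 → NEW=255, ERR=-921828399042675/17592186044416
(6,1): OLD=54500032474890673/281474976710656 → NEW=255, ERR=-17276086586326607/281474976710656
(6,2): OLD=571219825611748979/4503599627370496 → NEW=0, ERR=571219825611748979/4503599627370496
(6,3): OLD=3358196196292616045/36028797018963968 → NEW=0, ERR=3358196196292616045/36028797018963968
(6,4): OLD=5956856258383789727/72057594037927936 → NEW=0, ERR=5956856258383789727/72057594037927936
(6,5): OLD=1994561565798524449091/9223372036854775808 → NEW=255, ERR=-357398303599443381949/9223372036854775808
(6,6): OLD=17485273917387051237285/147573952589676412928 → NEW=0, ERR=17485273917387051237285/147573952589676412928
Output grid:
  Row 0: ..#.#.#  (4 black, running=4)
  Row 1: ##.#..#  (3 black, running=7)
  Row 2: ..#..##  (4 black, running=11)
  Row 3: ..#.#..  (5 black, running=16)
  Row 4: #..###.  (3 black, running=19)
  Row 5: ..#.#..  (5 black, running=24)
  Row 6: ##...#.  (4 black, running=28)

Answer: 28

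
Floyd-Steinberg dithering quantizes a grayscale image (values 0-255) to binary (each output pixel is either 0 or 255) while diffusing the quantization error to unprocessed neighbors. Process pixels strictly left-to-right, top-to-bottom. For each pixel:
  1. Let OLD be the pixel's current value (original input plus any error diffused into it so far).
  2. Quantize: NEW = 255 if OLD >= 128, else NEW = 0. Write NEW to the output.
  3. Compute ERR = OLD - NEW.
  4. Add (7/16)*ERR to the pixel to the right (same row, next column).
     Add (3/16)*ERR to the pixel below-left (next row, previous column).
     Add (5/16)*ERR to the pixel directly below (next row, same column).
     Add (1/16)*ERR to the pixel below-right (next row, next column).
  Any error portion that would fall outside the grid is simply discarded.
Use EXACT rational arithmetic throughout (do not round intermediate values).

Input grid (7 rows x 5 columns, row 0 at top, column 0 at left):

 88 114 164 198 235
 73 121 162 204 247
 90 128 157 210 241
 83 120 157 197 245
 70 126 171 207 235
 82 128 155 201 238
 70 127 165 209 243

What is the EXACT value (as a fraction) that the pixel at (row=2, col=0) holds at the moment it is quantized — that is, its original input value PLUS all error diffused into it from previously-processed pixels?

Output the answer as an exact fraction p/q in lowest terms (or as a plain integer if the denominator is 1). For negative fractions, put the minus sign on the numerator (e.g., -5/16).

(0,0): OLD=88 → NEW=0, ERR=88
(0,1): OLD=305/2 → NEW=255, ERR=-205/2
(0,2): OLD=3813/32 → NEW=0, ERR=3813/32
(0,3): OLD=128067/512 → NEW=255, ERR=-2493/512
(0,4): OLD=1907669/8192 → NEW=255, ERR=-181291/8192
(1,0): OLD=2601/32 → NEW=0, ERR=2601/32
(1,1): OLD=39007/256 → NEW=255, ERR=-26273/256
(1,2): OLD=1204363/8192 → NEW=255, ERR=-884597/8192
(1,3): OLD=5194831/32768 → NEW=255, ERR=-3161009/32768
(1,4): OLD=103586701/524288 → NEW=255, ERR=-30106739/524288
(2,0): OLD=393861/4096 → NEW=0, ERR=393861/4096
Target (2,0): original=90, with diffused error = 393861/4096

Answer: 393861/4096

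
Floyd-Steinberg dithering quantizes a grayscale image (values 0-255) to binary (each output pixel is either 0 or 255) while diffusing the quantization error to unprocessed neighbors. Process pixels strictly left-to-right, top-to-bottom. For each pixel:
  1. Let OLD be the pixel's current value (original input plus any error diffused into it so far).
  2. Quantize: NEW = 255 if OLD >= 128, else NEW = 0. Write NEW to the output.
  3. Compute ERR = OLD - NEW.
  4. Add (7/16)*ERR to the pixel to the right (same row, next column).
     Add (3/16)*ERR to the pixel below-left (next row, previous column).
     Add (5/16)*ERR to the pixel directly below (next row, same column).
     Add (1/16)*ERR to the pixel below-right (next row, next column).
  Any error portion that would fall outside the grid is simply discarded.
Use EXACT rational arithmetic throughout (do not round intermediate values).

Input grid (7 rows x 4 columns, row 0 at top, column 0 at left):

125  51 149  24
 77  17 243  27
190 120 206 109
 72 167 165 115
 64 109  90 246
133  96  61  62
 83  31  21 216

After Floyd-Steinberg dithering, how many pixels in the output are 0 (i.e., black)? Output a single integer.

Answer: 17

Derivation:
(0,0): OLD=125 → NEW=0, ERR=125
(0,1): OLD=1691/16 → NEW=0, ERR=1691/16
(0,2): OLD=49981/256 → NEW=255, ERR=-15299/256
(0,3): OLD=-8789/4096 → NEW=0, ERR=-8789/4096
(1,0): OLD=34785/256 → NEW=255, ERR=-30495/256
(1,1): OLD=-11225/2048 → NEW=0, ERR=-11225/2048
(1,2): OLD=14950707/65536 → NEW=255, ERR=-1760973/65536
(1,3): OLD=11365077/1048576 → NEW=0, ERR=11365077/1048576
(2,0): OLD=4972445/32768 → NEW=255, ERR=-3383395/32768
(2,1): OLD=63575951/1048576 → NEW=0, ERR=63575951/1048576
(2,2): OLD=473576043/2097152 → NEW=255, ERR=-61197717/2097152
(2,3): OLD=3286348703/33554432 → NEW=0, ERR=3286348703/33554432
(3,0): OLD=857344205/16777216 → NEW=0, ERR=857344205/16777216
(3,1): OLD=52715163219/268435456 → NEW=255, ERR=-15735878061/268435456
(3,2): OLD=654499730861/4294967296 → NEW=255, ERR=-440716929619/4294967296
(3,3): OLD=6795651562811/68719476736 → NEW=0, ERR=6795651562811/68719476736
(4,0): OLD=296257809161/4294967296 → NEW=0, ERR=296257809161/4294967296
(4,1): OLD=3601343355547/34359738368 → NEW=0, ERR=3601343355547/34359738368
(4,2): OLD=130476069012795/1099511627776 → NEW=0, ERR=130476069012795/1099511627776
(4,3): OLD=5671838841058317/17592186044416 → NEW=255, ERR=1185831399732237/17592186044416
(5,0): OLD=95771865680185/549755813888 → NEW=255, ERR=-44415866861255/549755813888
(5,1): OLD=2110512867277487/17592186044416 → NEW=0, ERR=2110512867277487/17592186044416
(5,2): OLD=1493219724017275/8796093022208 → NEW=255, ERR=-749783996645765/8796093022208
(5,3): OLD=14971246705885867/281474976710656 → NEW=0, ERR=14971246705885867/281474976710656
(6,0): OLD=22587422971016109/281474976710656 → NEW=0, ERR=22587422971016109/281474976710656
(6,1): OLD=371844391116841099/4503599627370496 → NEW=0, ERR=371844391116841099/4503599627370496
(6,2): OLD=3455584317106774237/72057594037927936 → NEW=0, ERR=3455584317106774237/72057594037927936
(6,3): OLD=286241100497838169355/1152921504606846976 → NEW=255, ERR=-7753883176907809525/1152921504606846976
Output grid:
  Row 0: ..#.  (3 black, running=3)
  Row 1: #.#.  (2 black, running=5)
  Row 2: #.#.  (2 black, running=7)
  Row 3: .##.  (2 black, running=9)
  Row 4: ...#  (3 black, running=12)
  Row 5: #.#.  (2 black, running=14)
  Row 6: ...#  (3 black, running=17)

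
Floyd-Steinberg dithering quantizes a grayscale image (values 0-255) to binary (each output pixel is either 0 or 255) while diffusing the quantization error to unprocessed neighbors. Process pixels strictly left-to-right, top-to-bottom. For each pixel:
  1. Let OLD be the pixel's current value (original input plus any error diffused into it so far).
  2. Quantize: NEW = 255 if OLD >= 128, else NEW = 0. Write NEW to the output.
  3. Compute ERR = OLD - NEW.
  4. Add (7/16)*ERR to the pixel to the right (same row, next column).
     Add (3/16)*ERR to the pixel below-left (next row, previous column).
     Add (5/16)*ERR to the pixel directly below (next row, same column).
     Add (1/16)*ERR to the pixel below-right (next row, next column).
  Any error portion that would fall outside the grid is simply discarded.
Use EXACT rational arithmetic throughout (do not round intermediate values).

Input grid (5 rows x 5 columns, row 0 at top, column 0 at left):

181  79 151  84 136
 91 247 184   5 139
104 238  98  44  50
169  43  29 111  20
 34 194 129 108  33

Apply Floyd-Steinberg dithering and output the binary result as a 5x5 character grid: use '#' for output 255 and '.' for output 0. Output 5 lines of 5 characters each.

(0,0): OLD=181 → NEW=255, ERR=-74
(0,1): OLD=373/8 → NEW=0, ERR=373/8
(0,2): OLD=21939/128 → NEW=255, ERR=-10701/128
(0,3): OLD=97125/2048 → NEW=0, ERR=97125/2048
(0,4): OLD=5136323/32768 → NEW=255, ERR=-3219517/32768
(1,0): OLD=9807/128 → NEW=0, ERR=9807/128
(1,1): OLD=281385/1024 → NEW=255, ERR=20265/1024
(1,2): OLD=5843805/32768 → NEW=255, ERR=-2512035/32768
(1,3): OLD=-4897703/131072 → NEW=0, ERR=-4897703/131072
(1,4): OLD=199045867/2097152 → NEW=0, ERR=199045867/2097152
(2,0): OLD=2157011/16384 → NEW=255, ERR=-2020909/16384
(2,1): OLD=94704705/524288 → NEW=255, ERR=-38988735/524288
(2,2): OLD=299802883/8388608 → NEW=0, ERR=299802883/8388608
(2,3): OLD=8182404697/134217728 → NEW=0, ERR=8182404697/134217728
(2,4): OLD=223330444847/2147483648 → NEW=0, ERR=223330444847/2147483648
(3,0): OLD=977363107/8388608 → NEW=0, ERR=977363107/8388608
(3,1): OLD=4679254247/67108864 → NEW=0, ERR=4679254247/67108864
(3,2): OLD=166336913821/2147483648 → NEW=0, ERR=166336913821/2147483648
(3,3): OLD=797452825493/4294967296 → NEW=255, ERR=-297763834987/4294967296
(3,4): OLD=1785184088585/68719476736 → NEW=0, ERR=1785184088585/68719476736
(4,0): OLD=89639509037/1073741824 → NEW=0, ERR=89639509037/1073741824
(4,1): OLD=9418638746285/34359738368 → NEW=255, ERR=656905462445/34359738368
(4,2): OLD=84073237469123/549755813888 → NEW=255, ERR=-56114495072317/549755813888
(4,3): OLD=452034394564781/8796093022208 → NEW=0, ERR=452034394564781/8796093022208
(4,4): OLD=8341275360320315/140737488355328 → NEW=0, ERR=8341275360320315/140737488355328
Row 0: #.#.#
Row 1: .##..
Row 2: ##...
Row 3: ...#.
Row 4: .##..

Answer: #.#.#
.##..
##...
...#.
.##..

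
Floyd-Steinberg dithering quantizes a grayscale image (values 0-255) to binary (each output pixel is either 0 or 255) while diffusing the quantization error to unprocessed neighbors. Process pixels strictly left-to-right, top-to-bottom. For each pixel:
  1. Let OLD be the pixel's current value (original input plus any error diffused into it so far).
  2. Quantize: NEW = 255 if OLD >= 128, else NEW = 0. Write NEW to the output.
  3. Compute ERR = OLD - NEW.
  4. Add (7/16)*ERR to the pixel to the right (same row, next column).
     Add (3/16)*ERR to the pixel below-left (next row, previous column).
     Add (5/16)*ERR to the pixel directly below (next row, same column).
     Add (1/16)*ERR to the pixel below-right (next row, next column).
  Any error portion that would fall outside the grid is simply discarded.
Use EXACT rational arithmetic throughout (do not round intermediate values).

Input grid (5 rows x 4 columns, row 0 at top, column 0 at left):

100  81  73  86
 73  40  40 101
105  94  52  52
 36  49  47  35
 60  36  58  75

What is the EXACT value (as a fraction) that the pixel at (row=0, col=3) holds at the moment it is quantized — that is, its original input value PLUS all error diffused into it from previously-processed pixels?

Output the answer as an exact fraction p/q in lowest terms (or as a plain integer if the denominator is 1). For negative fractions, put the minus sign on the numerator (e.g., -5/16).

Answer: 145219/1024

Derivation:
(0,0): OLD=100 → NEW=0, ERR=100
(0,1): OLD=499/4 → NEW=0, ERR=499/4
(0,2): OLD=8165/64 → NEW=0, ERR=8165/64
(0,3): OLD=145219/1024 → NEW=255, ERR=-115901/1024
Target (0,3): original=86, with diffused error = 145219/1024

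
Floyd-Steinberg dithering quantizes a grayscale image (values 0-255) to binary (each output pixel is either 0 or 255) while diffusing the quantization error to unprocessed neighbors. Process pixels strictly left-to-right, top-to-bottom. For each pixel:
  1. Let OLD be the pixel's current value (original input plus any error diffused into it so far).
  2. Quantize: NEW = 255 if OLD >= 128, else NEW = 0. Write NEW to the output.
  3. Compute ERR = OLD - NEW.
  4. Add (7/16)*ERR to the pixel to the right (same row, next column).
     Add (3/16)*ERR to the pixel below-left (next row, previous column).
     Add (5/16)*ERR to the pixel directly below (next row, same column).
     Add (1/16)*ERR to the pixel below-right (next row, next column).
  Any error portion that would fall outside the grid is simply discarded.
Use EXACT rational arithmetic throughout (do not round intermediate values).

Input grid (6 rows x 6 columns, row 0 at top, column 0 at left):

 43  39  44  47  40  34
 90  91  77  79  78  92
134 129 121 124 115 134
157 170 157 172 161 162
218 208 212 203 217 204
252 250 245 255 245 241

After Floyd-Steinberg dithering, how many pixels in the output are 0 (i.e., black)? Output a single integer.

Answer: 14

Derivation:
(0,0): OLD=43 → NEW=0, ERR=43
(0,1): OLD=925/16 → NEW=0, ERR=925/16
(0,2): OLD=17739/256 → NEW=0, ERR=17739/256
(0,3): OLD=316685/4096 → NEW=0, ERR=316685/4096
(0,4): OLD=4838235/65536 → NEW=0, ERR=4838235/65536
(0,5): OLD=69519229/1048576 → NEW=0, ERR=69519229/1048576
(1,0): OLD=29255/256 → NEW=0, ERR=29255/256
(1,1): OLD=357873/2048 → NEW=255, ERR=-164367/2048
(1,2): OLD=5351109/65536 → NEW=0, ERR=5351109/65536
(1,3): OLD=41171489/262144 → NEW=255, ERR=-25675231/262144
(1,4): OLD=1266404227/16777216 → NEW=0, ERR=1266404227/16777216
(1,5): OLD=40361018021/268435456 → NEW=255, ERR=-28090023259/268435456
(2,0): OLD=5068011/32768 → NEW=255, ERR=-3287829/32768
(2,1): OLD=86480585/1048576 → NEW=0, ERR=86480585/1048576
(2,2): OLD=2671237275/16777216 → NEW=255, ERR=-1606952805/16777216
(2,3): OLD=9495174787/134217728 → NEW=0, ERR=9495174787/134217728
(2,4): OLD=617604517897/4294967296 → NEW=255, ERR=-477612142583/4294967296
(2,5): OLD=3942122505935/68719476736 → NEW=0, ERR=3942122505935/68719476736
(3,0): OLD=2367412027/16777216 → NEW=255, ERR=-1910778053/16777216
(3,1): OLD=16336400543/134217728 → NEW=0, ERR=16336400543/134217728
(3,2): OLD=213393331789/1073741824 → NEW=255, ERR=-60410833331/1073741824
(3,3): OLD=9803258285415/68719476736 → NEW=255, ERR=-7720208282265/68719476736
(3,4): OLD=50729419849095/549755813888 → NEW=0, ERR=50729419849095/549755813888
(3,5): OLD=1876623554528137/8796093022208 → NEW=255, ERR=-366380166134903/8796093022208
(4,0): OLD=440729514773/2147483648 → NEW=255, ERR=-106878815467/2147483648
(4,1): OLD=7098541324945/34359738368 → NEW=255, ERR=-1663191958895/34359738368
(4,2): OLD=175683923229283/1099511627776 → NEW=255, ERR=-104691541853597/1099511627776
(4,3): OLD=2463272137223695/17592186044416 → NEW=255, ERR=-2022735304102385/17592186044416
(4,4): OLD=50862975676281599/281474976710656 → NEW=255, ERR=-20913143384935681/281474976710656
(4,5): OLD=739694956670183577/4503599627370496 → NEW=255, ERR=-408722948309292903/4503599627370496
(5,0): OLD=124998583985731/549755813888 → NEW=255, ERR=-15189148555709/549755813888
(5,1): OLD=3550491138820979/17592186044416 → NEW=255, ERR=-935516302505101/17592186044416
(5,2): OLD=23558835816512929/140737488355328 → NEW=255, ERR=-12329223714095711/140737488355328
(5,3): OLD=724449483784617851/4503599627370496 → NEW=255, ERR=-423968421194858629/4503599627370496
(5,4): OLD=1408661379669423771/9007199254740992 → NEW=255, ERR=-888174430289529189/9007199254740992
(5,5): OLD=23758089242843690007/144115188075855872 → NEW=255, ERR=-12991283716499557353/144115188075855872
Output grid:
  Row 0: ......  (6 black, running=6)
  Row 1: .#.#.#  (3 black, running=9)
  Row 2: #.#.#.  (3 black, running=12)
  Row 3: #.##.#  (2 black, running=14)
  Row 4: ######  (0 black, running=14)
  Row 5: ######  (0 black, running=14)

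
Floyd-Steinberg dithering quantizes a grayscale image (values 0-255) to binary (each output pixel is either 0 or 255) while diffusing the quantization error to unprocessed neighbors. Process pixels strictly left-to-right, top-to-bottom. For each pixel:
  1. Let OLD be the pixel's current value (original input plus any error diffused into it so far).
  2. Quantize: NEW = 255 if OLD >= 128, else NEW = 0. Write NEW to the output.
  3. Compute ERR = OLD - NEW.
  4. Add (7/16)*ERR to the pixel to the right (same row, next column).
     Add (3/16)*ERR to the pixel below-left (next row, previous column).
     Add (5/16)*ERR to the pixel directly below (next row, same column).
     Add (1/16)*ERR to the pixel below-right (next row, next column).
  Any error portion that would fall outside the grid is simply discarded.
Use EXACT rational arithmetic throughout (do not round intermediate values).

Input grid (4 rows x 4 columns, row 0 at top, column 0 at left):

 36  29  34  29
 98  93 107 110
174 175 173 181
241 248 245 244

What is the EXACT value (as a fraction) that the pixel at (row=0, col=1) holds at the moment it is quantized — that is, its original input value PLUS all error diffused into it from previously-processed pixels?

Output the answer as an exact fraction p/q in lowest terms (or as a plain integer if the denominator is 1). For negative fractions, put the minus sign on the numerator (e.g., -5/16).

(0,0): OLD=36 → NEW=0, ERR=36
(0,1): OLD=179/4 → NEW=0, ERR=179/4
Target (0,1): original=29, with diffused error = 179/4

Answer: 179/4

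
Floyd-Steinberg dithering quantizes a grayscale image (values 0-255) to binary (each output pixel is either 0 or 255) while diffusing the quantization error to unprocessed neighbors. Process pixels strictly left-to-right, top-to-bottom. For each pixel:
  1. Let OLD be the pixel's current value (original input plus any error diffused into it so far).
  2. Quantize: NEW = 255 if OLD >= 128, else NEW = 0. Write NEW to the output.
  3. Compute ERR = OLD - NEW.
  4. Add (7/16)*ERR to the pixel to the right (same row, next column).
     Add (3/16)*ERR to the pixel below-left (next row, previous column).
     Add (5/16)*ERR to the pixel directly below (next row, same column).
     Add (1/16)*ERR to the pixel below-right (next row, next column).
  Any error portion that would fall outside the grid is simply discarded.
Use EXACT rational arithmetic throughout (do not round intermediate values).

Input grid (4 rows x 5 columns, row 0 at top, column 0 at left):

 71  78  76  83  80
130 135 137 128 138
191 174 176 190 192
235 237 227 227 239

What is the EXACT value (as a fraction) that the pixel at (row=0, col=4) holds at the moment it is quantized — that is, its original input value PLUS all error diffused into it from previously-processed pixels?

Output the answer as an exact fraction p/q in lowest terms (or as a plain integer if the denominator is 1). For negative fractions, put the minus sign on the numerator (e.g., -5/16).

(0,0): OLD=71 → NEW=0, ERR=71
(0,1): OLD=1745/16 → NEW=0, ERR=1745/16
(0,2): OLD=31671/256 → NEW=0, ERR=31671/256
(0,3): OLD=561665/4096 → NEW=255, ERR=-482815/4096
(0,4): OLD=1863175/65536 → NEW=0, ERR=1863175/65536
Target (0,4): original=80, with diffused error = 1863175/65536

Answer: 1863175/65536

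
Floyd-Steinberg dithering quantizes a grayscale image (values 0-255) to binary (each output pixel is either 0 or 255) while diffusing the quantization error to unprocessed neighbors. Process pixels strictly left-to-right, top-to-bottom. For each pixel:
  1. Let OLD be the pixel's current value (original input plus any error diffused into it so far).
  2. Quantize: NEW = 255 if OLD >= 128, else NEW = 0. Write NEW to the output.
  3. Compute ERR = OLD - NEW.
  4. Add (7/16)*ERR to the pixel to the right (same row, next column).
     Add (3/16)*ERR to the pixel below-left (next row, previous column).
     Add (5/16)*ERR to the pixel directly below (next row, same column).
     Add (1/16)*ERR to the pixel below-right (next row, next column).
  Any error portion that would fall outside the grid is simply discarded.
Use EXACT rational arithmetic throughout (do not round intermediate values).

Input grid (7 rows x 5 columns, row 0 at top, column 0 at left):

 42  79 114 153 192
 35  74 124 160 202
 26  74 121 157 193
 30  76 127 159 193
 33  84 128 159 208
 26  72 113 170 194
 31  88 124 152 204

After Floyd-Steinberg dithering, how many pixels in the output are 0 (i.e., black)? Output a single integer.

Answer: 18

Derivation:
(0,0): OLD=42 → NEW=0, ERR=42
(0,1): OLD=779/8 → NEW=0, ERR=779/8
(0,2): OLD=20045/128 → NEW=255, ERR=-12595/128
(0,3): OLD=225179/2048 → NEW=0, ERR=225179/2048
(0,4): OLD=7867709/32768 → NEW=255, ERR=-488131/32768
(1,0): OLD=8497/128 → NEW=0, ERR=8497/128
(1,1): OLD=120471/1024 → NEW=0, ERR=120471/1024
(1,2): OLD=5617187/32768 → NEW=255, ERR=-2738653/32768
(1,3): OLD=19510279/131072 → NEW=255, ERR=-13913081/131072
(1,4): OLD=330881973/2097152 → NEW=255, ERR=-203891787/2097152
(2,0): OLD=1127277/16384 → NEW=0, ERR=1127277/16384
(2,1): OLD=67813823/524288 → NEW=255, ERR=-65879617/524288
(2,2): OLD=229496189/8388608 → NEW=0, ERR=229496189/8388608
(2,3): OLD=15078674087/134217728 → NEW=0, ERR=15078674087/134217728
(2,4): OLD=440522695889/2147483648 → NEW=255, ERR=-107085634351/2147483648
(3,0): OLD=234383709/8388608 → NEW=0, ERR=234383709/8388608
(3,1): OLD=3918259161/67108864 → NEW=0, ERR=3918259161/67108864
(3,2): OLD=374316586979/2147483648 → NEW=255, ERR=-173291743261/2147483648
(3,3): OLD=649243030747/4294967296 → NEW=255, ERR=-445973629733/4294967296
(3,4): OLD=9552704829191/68719476736 → NEW=255, ERR=-7970761738489/68719476736
(4,0): OLD=56563606035/1073741824 → NEW=0, ERR=56563606035/1073741824
(4,1): OLD=3845156972883/34359738368 → NEW=0, ERR=3845156972883/34359738368
(4,2): OLD=74724285103805/549755813888 → NEW=255, ERR=-65463447437635/549755813888
(4,3): OLD=419250567439955/8796093022208 → NEW=0, ERR=419250567439955/8796093022208
(4,4): OLD=26193510043661765/140737488355328 → NEW=255, ERR=-9694549486946875/140737488355328
(5,0): OLD=34879299045337/549755813888 → NEW=0, ERR=34879299045337/549755813888
(5,1): OLD=508828286361995/4398046511104 → NEW=0, ERR=508828286361995/4398046511104
(5,2): OLD=20031968285587107/140737488355328 → NEW=255, ERR=-15856091245021533/140737488355328
(5,3): OLD=64877771000415661/562949953421312 → NEW=0, ERR=64877771000415661/562949953421312
(5,4): OLD=2034482098999881695/9007199254740992 → NEW=255, ERR=-262353710959071265/9007199254740992
(6,0): OLD=5103087890407049/70368744177664 → NEW=0, ERR=5103087890407049/70368744177664
(6,1): OLD=312374966708461383/2251799813685248 → NEW=255, ERR=-261833985781276857/2251799813685248
(6,2): OLD=2405298964903200765/36028797018963968 → NEW=0, ERR=2405298964903200765/36028797018963968
(6,3): OLD=118012609934341419423/576460752303423488 → NEW=255, ERR=-28984881903031570017/576460752303423488
(6,4): OLD=1661155372194676106777/9223372036854775808 → NEW=255, ERR=-690804497203291724263/9223372036854775808
Output grid:
  Row 0: ..#.#  (3 black, running=3)
  Row 1: ..###  (2 black, running=5)
  Row 2: .#..#  (3 black, running=8)
  Row 3: ..###  (2 black, running=10)
  Row 4: ..#.#  (3 black, running=13)
  Row 5: ..#.#  (3 black, running=16)
  Row 6: .#.##  (2 black, running=18)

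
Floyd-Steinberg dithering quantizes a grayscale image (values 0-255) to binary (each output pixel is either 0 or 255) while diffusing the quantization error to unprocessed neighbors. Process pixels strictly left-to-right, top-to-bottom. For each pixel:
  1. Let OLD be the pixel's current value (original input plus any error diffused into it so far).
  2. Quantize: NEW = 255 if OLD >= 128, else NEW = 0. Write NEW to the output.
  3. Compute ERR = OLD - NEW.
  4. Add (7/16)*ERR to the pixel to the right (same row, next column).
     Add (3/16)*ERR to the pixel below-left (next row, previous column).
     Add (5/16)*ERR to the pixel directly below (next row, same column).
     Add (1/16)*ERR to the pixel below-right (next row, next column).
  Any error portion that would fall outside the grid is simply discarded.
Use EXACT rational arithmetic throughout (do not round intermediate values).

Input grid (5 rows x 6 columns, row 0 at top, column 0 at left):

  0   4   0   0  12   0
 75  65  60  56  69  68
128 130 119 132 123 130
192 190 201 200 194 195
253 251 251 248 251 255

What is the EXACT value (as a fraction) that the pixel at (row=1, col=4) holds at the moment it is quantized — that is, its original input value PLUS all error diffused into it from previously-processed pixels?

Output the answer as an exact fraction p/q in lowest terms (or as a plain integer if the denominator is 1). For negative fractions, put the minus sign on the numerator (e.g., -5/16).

(0,0): OLD=0 → NEW=0, ERR=0
(0,1): OLD=4 → NEW=0, ERR=4
(0,2): OLD=7/4 → NEW=0, ERR=7/4
(0,3): OLD=49/64 → NEW=0, ERR=49/64
(0,4): OLD=12631/1024 → NEW=0, ERR=12631/1024
(0,5): OLD=88417/16384 → NEW=0, ERR=88417/16384
(1,0): OLD=303/4 → NEW=0, ERR=303/4
(1,1): OLD=3191/32 → NEW=0, ERR=3191/32
(1,2): OLD=107077/1024 → NEW=0, ERR=107077/1024
(1,3): OLD=213831/2048 → NEW=0, ERR=213831/2048
(1,4): OLD=31350747/262144 → NEW=0, ERR=31350747/262144
Target (1,4): original=69, with diffused error = 31350747/262144

Answer: 31350747/262144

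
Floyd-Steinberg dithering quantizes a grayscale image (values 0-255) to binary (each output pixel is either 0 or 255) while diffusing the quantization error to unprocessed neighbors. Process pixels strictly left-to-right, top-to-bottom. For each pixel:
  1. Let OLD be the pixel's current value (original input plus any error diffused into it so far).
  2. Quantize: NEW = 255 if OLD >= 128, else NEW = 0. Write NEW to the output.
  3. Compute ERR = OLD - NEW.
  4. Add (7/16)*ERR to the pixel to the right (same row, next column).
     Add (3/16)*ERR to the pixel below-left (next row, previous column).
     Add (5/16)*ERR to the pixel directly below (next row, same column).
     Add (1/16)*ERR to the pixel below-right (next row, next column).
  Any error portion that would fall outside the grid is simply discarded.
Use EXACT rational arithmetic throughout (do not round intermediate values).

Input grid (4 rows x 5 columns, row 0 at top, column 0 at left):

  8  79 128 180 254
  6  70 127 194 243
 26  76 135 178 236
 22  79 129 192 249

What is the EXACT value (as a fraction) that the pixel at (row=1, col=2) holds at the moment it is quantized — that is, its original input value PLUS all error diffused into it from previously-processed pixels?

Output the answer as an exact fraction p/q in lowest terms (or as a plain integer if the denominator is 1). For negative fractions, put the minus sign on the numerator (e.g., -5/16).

(0,0): OLD=8 → NEW=0, ERR=8
(0,1): OLD=165/2 → NEW=0, ERR=165/2
(0,2): OLD=5251/32 → NEW=255, ERR=-2909/32
(0,3): OLD=71797/512 → NEW=255, ERR=-58763/512
(0,4): OLD=1669427/8192 → NEW=255, ERR=-419533/8192
(1,0): OLD=767/32 → NEW=0, ERR=767/32
(1,1): OLD=22969/256 → NEW=0, ERR=22969/256
(1,2): OLD=995181/8192 → NEW=0, ERR=995181/8192
Target (1,2): original=127, with diffused error = 995181/8192

Answer: 995181/8192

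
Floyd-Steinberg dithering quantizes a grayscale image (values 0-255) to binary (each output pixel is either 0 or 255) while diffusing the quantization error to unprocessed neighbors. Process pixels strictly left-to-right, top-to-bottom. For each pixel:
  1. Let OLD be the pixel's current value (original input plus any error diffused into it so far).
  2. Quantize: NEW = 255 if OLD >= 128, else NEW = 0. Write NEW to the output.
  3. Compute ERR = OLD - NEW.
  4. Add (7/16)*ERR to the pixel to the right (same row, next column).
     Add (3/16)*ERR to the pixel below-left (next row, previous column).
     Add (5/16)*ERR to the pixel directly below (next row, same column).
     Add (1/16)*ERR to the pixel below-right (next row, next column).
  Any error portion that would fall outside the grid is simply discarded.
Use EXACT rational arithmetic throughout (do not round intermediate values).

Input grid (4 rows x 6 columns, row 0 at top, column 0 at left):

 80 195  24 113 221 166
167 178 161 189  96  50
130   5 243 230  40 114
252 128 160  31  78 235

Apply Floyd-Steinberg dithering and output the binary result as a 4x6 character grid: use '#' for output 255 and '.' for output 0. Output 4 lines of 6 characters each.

Answer: .#..##
####..
..##.#
#.#..#

Derivation:
(0,0): OLD=80 → NEW=0, ERR=80
(0,1): OLD=230 → NEW=255, ERR=-25
(0,2): OLD=209/16 → NEW=0, ERR=209/16
(0,3): OLD=30391/256 → NEW=0, ERR=30391/256
(0,4): OLD=1117953/4096 → NEW=255, ERR=73473/4096
(0,5): OLD=11393287/65536 → NEW=255, ERR=-5318393/65536
(1,0): OLD=2997/16 → NEW=255, ERR=-1083/16
(1,1): OLD=18947/128 → NEW=255, ERR=-13693/128
(1,2): OLD=569247/4096 → NEW=255, ERR=-475233/4096
(1,3): OLD=2941219/16384 → NEW=255, ERR=-1236701/16384
(1,4): OLD=63738425/1048576 → NEW=0, ERR=63738425/1048576
(1,5): OLD=878367423/16777216 → NEW=0, ERR=878367423/16777216
(2,0): OLD=181841/2048 → NEW=0, ERR=181841/2048
(2,1): OLD=-1020373/65536 → NEW=0, ERR=-1020373/65536
(2,2): OLD=187791489/1048576 → NEW=255, ERR=-79595391/1048576
(2,3): OLD=1487701625/8388608 → NEW=255, ERR=-651393415/8388608
(2,4): OLD=8085704875/268435456 → NEW=0, ERR=8085704875/268435456
(2,5): OLD=632812636509/4294967296 → NEW=255, ERR=-462404023971/4294967296
(3,0): OLD=290274593/1048576 → NEW=255, ERR=22887713/1048576
(3,1): OLD=1040192109/8388608 → NEW=0, ERR=1040192109/8388608
(3,2): OLD=11743788807/67108864 → NEW=255, ERR=-5368971513/67108864
(3,3): OLD=-117529468059/4294967296 → NEW=0, ERR=-117529468059/4294967296
(3,4): OLD=1731771899301/34359738368 → NEW=0, ERR=1731771899301/34359738368
(3,5): OLD=123853828823947/549755813888 → NEW=255, ERR=-16333903717493/549755813888
Row 0: .#..##
Row 1: ####..
Row 2: ..##.#
Row 3: #.#..#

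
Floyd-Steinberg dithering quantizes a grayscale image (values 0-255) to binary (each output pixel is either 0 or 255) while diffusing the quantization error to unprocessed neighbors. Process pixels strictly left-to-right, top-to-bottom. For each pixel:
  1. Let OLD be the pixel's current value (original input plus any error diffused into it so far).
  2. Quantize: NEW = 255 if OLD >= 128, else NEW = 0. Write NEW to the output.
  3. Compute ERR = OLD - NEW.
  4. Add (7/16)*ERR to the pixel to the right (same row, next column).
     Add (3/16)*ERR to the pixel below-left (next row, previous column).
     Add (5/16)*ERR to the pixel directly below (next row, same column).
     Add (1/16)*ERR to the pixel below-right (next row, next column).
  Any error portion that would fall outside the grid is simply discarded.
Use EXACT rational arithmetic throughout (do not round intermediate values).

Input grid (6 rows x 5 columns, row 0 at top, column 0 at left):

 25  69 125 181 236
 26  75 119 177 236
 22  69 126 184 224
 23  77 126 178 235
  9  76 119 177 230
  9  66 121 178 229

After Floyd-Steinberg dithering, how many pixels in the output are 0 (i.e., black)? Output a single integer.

Answer: 15

Derivation:
(0,0): OLD=25 → NEW=0, ERR=25
(0,1): OLD=1279/16 → NEW=0, ERR=1279/16
(0,2): OLD=40953/256 → NEW=255, ERR=-24327/256
(0,3): OLD=571087/4096 → NEW=255, ERR=-473393/4096
(0,4): OLD=12152745/65536 → NEW=255, ERR=-4558935/65536
(1,0): OLD=12493/256 → NEW=0, ERR=12493/256
(1,1): OLD=215195/2048 → NEW=0, ERR=215195/2048
(1,2): OLD=7772599/65536 → NEW=0, ERR=7772599/65536
(1,3): OLD=45557547/262144 → NEW=255, ERR=-21289173/262144
(1,4): OLD=719355681/4194304 → NEW=255, ERR=-350191839/4194304
(2,0): OLD=1866201/32768 → NEW=0, ERR=1866201/32768
(2,1): OLD=159425763/1048576 → NEW=255, ERR=-107961117/1048576
(2,2): OLD=1834719081/16777216 → NEW=0, ERR=1834719081/16777216
(2,3): OLD=53210105387/268435456 → NEW=255, ERR=-15240935893/268435456
(2,4): OLD=721524621421/4294967296 → NEW=255, ERR=-373692039059/4294967296
(3,0): OLD=360584777/16777216 → NEW=0, ERR=360584777/16777216
(3,1): OLD=10508193173/134217728 → NEW=0, ERR=10508193173/134217728
(3,2): OLD=761697256567/4294967296 → NEW=255, ERR=-333519403913/4294967296
(3,3): OLD=1003346015967/8589934592 → NEW=0, ERR=1003346015967/8589934592
(3,4): OLD=35096945838523/137438953472 → NEW=255, ERR=50012703163/137438953472
(4,0): OLD=65275323431/2147483648 → NEW=0, ERR=65275323431/2147483648
(4,1): OLD=6909597158823/68719476736 → NEW=0, ERR=6909597158823/68719476736
(4,2): OLD=181988010791849/1099511627776 → NEW=255, ERR=-98387454291031/1099511627776
(4,3): OLD=2983065537517479/17592186044416 → NEW=255, ERR=-1502941903808601/17592186044416
(4,4): OLD=56305512087515409/281474976710656 → NEW=255, ERR=-15470606973701871/281474976710656
(5,0): OLD=41068447875413/1099511627776 → NEW=0, ERR=41068447875413/1099511627776
(5,1): OLD=869794894744383/8796093022208 → NEW=0, ERR=869794894744383/8796093022208
(5,2): OLD=35624635526361143/281474976710656 → NEW=0, ERR=35624635526361143/281474976710656
(5,3): OLD=214794705208044665/1125899906842624 → NEW=255, ERR=-72309771036824455/1125899906842624
(5,4): OLD=3213528440095815267/18014398509481984 → NEW=255, ERR=-1380143179822090653/18014398509481984
Output grid:
  Row 0: ..###  (2 black, running=2)
  Row 1: ...##  (3 black, running=5)
  Row 2: .#.##  (2 black, running=7)
  Row 3: ..#.#  (3 black, running=10)
  Row 4: ..###  (2 black, running=12)
  Row 5: ...##  (3 black, running=15)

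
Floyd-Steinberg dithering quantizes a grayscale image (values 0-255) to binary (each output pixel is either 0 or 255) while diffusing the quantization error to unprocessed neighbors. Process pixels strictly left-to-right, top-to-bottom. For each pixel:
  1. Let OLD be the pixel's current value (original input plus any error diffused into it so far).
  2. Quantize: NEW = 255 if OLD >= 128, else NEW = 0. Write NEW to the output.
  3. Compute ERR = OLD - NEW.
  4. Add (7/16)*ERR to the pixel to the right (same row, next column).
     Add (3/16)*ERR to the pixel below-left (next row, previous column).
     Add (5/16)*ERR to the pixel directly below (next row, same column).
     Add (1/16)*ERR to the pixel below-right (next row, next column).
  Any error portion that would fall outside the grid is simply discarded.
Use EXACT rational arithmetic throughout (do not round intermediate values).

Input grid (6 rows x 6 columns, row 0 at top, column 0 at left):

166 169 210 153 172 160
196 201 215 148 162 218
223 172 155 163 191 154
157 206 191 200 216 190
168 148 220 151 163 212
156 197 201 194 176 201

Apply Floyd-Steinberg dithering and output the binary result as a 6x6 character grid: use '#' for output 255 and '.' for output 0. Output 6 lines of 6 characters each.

Answer: ###.##
#.##.#
##.##.
.#####
#.#.##
####.#

Derivation:
(0,0): OLD=166 → NEW=255, ERR=-89
(0,1): OLD=2081/16 → NEW=255, ERR=-1999/16
(0,2): OLD=39767/256 → NEW=255, ERR=-25513/256
(0,3): OLD=448097/4096 → NEW=0, ERR=448097/4096
(0,4): OLD=14408871/65536 → NEW=255, ERR=-2302809/65536
(0,5): OLD=151652497/1048576 → NEW=255, ERR=-115734383/1048576
(1,0): OLD=37059/256 → NEW=255, ERR=-28221/256
(1,1): OLD=183253/2048 → NEW=0, ERR=183253/2048
(1,2): OLD=15447289/65536 → NEW=255, ERR=-1264391/65536
(1,3): OLD=42186629/262144 → NEW=255, ERR=-24660091/262144
(1,4): OLD=1610711407/16777216 → NEW=0, ERR=1610711407/16777216
(1,5): OLD=59945639513/268435456 → NEW=255, ERR=-8505401767/268435456
(2,0): OLD=6728183/32768 → NEW=255, ERR=-1627657/32768
(2,1): OLD=175870605/1048576 → NEW=255, ERR=-91516275/1048576
(2,2): OLD=1656607719/16777216 → NEW=0, ERR=1656607719/16777216
(2,3): OLD=25984227183/134217728 → NEW=255, ERR=-8241293457/134217728
(2,4): OLD=783049419213/4294967296 → NEW=255, ERR=-312167241267/4294967296
(2,5): OLD=8129538707307/68719476736 → NEW=0, ERR=8129538707307/68719476736
(3,0): OLD=2099048967/16777216 → NEW=0, ERR=2099048967/16777216
(3,1): OLD=33403103739/134217728 → NEW=255, ERR=-822416901/134217728
(3,2): OLD=217119401825/1073741824 → NEW=255, ERR=-56684763295/1073741824
(3,3): OLD=10325704874083/68719476736 → NEW=255, ERR=-7197761693597/68719476736
(3,4): OLD=91152937157507/549755813888 → NEW=255, ERR=-49034795383933/549755813888
(3,5): OLD=1613238247942093/8796093022208 → NEW=255, ERR=-629765472720947/8796093022208
(4,0): OLD=442271960841/2147483648 → NEW=255, ERR=-105336369399/2147483648
(4,1): OLD=4210663028597/34359738368 → NEW=0, ERR=4210663028597/34359738368
(4,2): OLD=260688353722575/1099511627776 → NEW=255, ERR=-19687111360305/1099511627776
(4,3): OLD=1590535407779243/17592186044416 → NEW=0, ERR=1590535407779243/17592186044416
(4,4): OLD=43547381966975835/281474976710656 → NEW=255, ERR=-28228737094241445/281474976710656
(4,5): OLD=631293670470929821/4503599627370496 → NEW=255, ERR=-517124234508546659/4503599627370496
(5,0): OLD=89966986500399/549755813888 → NEW=255, ERR=-50220746041041/549755813888
(5,1): OLD=3323282735537695/17592186044416 → NEW=255, ERR=-1162724705788385/17592186044416
(5,2): OLD=26894947081739077/140737488355328 → NEW=255, ERR=-8993112448869563/140737488355328
(5,3): OLD=785311474257079367/4503599627370496 → NEW=255, ERR=-363106430722397113/4503599627370496
(5,4): OLD=842237116118133447/9007199254740992 → NEW=0, ERR=842237116118133447/9007199254740992
(5,5): OLD=28788250683972771571/144115188075855872 → NEW=255, ERR=-7961122275370475789/144115188075855872
Row 0: ###.##
Row 1: #.##.#
Row 2: ##.##.
Row 3: .#####
Row 4: #.#.##
Row 5: ####.#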